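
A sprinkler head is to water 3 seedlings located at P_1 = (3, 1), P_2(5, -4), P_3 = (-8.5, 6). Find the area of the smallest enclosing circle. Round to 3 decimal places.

221.679

Side lengths²: P_1P_2² = 29, P_1P_3² = 157.25, P_2P_3² = 282.25.
Since P_2P_3² = 282.25 ≥ 157.25 + 29 = 186.25, the angle opposite P_2P_3 is not acute, so the smallest enclosing circle has P_2P_3 as diameter.
Centre = midpoint of P_2P_3 = (-1.75, 1), r² = 282.25/4 = 70.5625.
Area = π·r² = π·70.5625 ≈ 221.679.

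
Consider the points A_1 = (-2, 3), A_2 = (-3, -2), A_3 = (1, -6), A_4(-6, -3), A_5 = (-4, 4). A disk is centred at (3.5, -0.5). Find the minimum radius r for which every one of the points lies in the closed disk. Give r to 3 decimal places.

9.823

The required radius is the distance from (3.5, -0.5) to the farthest point.
Squared distances: 42.5, 44.5, 36.5, 96.5, 76.5.
Maximum is 96.5, attained at A_4.
r = √(96.5) ≈ 9.823.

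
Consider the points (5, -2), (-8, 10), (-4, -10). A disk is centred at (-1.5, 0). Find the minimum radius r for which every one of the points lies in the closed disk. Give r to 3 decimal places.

The required radius is the distance from (-1.5, 0) to the farthest point.
Squared distances: 46.25, 142.25, 106.25.
Maximum is 142.25, attained at (-8, 10).
r = √(142.25) ≈ 11.927.

11.927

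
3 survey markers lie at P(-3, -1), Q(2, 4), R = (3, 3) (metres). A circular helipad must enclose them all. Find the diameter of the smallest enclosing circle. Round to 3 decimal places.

Side lengths²: PQ² = 50, PR² = 52, QR² = 2.
Since PR² = 52 ≥ 50 + 2 = 52, the angle opposite PR is not acute, so the smallest enclosing circle has PR as diameter.
Centre = midpoint of PR = (0, 1), r² = 52/4 = 13.
Diameter = 2r = 2√13 ≈ 7.211.

7.211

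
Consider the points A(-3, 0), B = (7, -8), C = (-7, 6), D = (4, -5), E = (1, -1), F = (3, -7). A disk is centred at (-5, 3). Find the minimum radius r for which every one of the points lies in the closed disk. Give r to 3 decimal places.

The required radius is the distance from (-5, 3) to the farthest point.
Squared distances: 13, 265, 13, 145, 52, 164.
Maximum is 265, attained at B.
r = √265 ≈ 16.279.

16.279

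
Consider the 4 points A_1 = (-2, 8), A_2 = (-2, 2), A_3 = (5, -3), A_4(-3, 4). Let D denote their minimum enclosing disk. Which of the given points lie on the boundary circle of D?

The minimum enclosing circle of a finite set is fixed by two of the points (as a diameter) or three (as a circumcircle).
The farthest pair is A_1–A_3 with squared distance 170. The circle on this segment as diameter has centre (1.5, 2.5) and r² = 170/4 = 42.5.
Check A_2: distance² to centre = 12.5 ≤ 42.5, so it lies inside.
All remaining points lie in this disk, and no smaller disk contains both endpoints, so this is the minimum enclosing circle.
The points at distance exactly r from the centre are A_1, A_3 — 2 points.

A_1, A_3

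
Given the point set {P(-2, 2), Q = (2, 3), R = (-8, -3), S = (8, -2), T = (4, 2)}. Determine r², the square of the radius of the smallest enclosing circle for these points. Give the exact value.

A smallest enclosing disk is always determined by at most three of the input points on its boundary.
The farthest pair is R–S with squared distance 257. The circle on this segment as diameter has centre (0, -2.5) and r² = 257/4 = 64.25.
Check P: distance² to centre = 24.25 ≤ 64.25, so it lies inside.
All remaining points lie in this disk, and no smaller disk contains both endpoints, so this is the minimum enclosing circle.

64.25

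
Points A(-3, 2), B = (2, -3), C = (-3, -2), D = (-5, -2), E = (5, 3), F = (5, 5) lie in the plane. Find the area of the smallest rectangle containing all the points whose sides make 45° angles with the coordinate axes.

In coordinates u = x + y, v = x − y the rectangle is axis-aligned; the map (x,y)→(u,v) scales areas by 2.
u-values: -1, -1, -5, -7, 8, 10; range = 10 − (-7) = 17.
v-values: -5, 5, -1, -3, 2, 0; range = 5 − (-5) = 10.
Area = (17 × 10) / 2 = 85.

85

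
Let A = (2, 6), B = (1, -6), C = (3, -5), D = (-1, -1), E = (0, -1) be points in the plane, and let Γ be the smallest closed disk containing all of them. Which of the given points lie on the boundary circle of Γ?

A, B

A smallest enclosing disk is always determined by at most three of the input points on its boundary.
The farthest pair is A–B with squared distance 145. The circle on this segment as diameter has centre (1.5, 0) and r² = 145/4 = 36.25.
Check C: distance² to centre = 27.25 ≤ 36.25, so it lies inside.
All remaining points lie in this disk, and no smaller disk contains both endpoints, so this is the minimum enclosing circle.
The points at distance exactly r from the centre are A, B — 2 points.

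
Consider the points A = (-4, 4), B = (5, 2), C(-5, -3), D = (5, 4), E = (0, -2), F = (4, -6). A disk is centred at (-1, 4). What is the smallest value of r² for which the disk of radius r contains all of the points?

The required radius is the distance from (-1, 4) to the farthest point.
Squared distances: 9, 40, 65, 36, 37, 125.
Maximum is 125, attained at F.

125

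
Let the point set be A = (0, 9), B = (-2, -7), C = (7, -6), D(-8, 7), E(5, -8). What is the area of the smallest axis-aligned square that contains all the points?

The bounding box has width 15 and height 17.
An axis-aligned square enclosing the set must have side ≥ max(width, height).
So the minimum side is max(15, 17) = 17.
Area = 17² = 289.

289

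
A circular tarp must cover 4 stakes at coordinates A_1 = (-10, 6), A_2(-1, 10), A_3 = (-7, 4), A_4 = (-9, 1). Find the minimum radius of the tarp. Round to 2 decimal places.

The farthest pair is A_2–A_4 with squared distance 145. The circle on this segment as diameter has centre (-5, 5.5) and r² = 145/4 = 36.25.
Check A_1: distance² to centre = 25.25 ≤ 36.25, so it lies inside.
All remaining points lie in this disk, and no smaller disk contains both endpoints, so this is the minimum enclosing circle.
r = √(36.25) ≈ 6.02.

6.02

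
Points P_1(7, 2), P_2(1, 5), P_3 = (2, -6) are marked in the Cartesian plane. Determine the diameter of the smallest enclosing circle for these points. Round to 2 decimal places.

Side lengths²: P_1P_2² = 45, P_1P_3² = 89, P_2P_3² = 122.
Since P_2P_3² = 122 < 89 + 45 = 134, the triangle is acute, so the smallest enclosing circle is the circumcircle.
Circumcentre = (85/42, -19/42), r² = 27145/882.
Diameter = 2r = 2√(27145/882) ≈ 11.10.

11.10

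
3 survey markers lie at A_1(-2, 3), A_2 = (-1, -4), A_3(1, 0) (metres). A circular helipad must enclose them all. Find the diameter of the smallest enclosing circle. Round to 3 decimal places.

Side lengths²: A_1A_2² = 50, A_1A_3² = 18, A_2A_3² = 20.
Since A_1A_2² = 50 ≥ 20 + 18 = 38, the angle opposite A_1A_2 is not acute, so the smallest enclosing circle has A_1A_2 as diameter.
Centre = midpoint of A_1A_2 = (-1.5, -0.5), r² = 50/4 = 12.5.
Diameter = 2r = 2√(12.5) ≈ 7.071.

7.071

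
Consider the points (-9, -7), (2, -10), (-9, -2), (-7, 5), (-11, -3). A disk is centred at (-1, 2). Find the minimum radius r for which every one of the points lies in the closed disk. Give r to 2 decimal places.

The required radius is the distance from (-1, 2) to the farthest point.
Squared distances: 145, 153, 80, 45, 125.
Maximum is 153, attained at (2, -10).
r = √153 ≈ 12.37.

12.37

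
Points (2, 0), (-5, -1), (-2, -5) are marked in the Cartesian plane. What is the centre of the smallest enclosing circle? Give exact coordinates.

Call the three points A, B, C in the order given.
Side lengths²: AB² = 50, AC² = 41, BC² = 25.
Since AB² = 50 < 41 + 25 = 66, the triangle is acute, so the smallest enclosing circle is the circumcircle.
Circumcentre = (-85/62, -87/62), r² = 25625/1922.
Centre = (-85/62, -87/62).

(-85/62, -87/62)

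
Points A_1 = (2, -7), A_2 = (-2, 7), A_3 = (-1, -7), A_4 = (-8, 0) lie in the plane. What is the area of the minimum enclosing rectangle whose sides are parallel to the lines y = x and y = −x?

117

In coordinates u = x + y, v = x − y the rectangle is axis-aligned; the map (x,y)→(u,v) scales areas by 2.
u-values: -5, 5, -8, -8; range = 5 − (-8) = 13.
v-values: 9, -9, 6, -8; range = 9 − (-9) = 18.
Area = (13 × 18) / 2 = 117.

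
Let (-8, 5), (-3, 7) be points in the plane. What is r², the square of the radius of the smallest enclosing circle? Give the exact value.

The smallest circle enclosing two points has them as diameter endpoints.
Centre = midpoint = (-5.5, 6); r² = |(-8, 5)−(-3, 7)|²/4 = 29/4 = 7.25.

7.25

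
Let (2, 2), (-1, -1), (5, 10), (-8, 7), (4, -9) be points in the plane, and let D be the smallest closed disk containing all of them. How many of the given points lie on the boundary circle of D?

A smallest enclosing disk is always determined by at most three of the input points on its boundary.
The minimum enclosing circle is determined by three boundary points: (5, 10), (-8, 7), (4, -9).
Their circumcentre is (18/61, 44/61) with r² = 402725/3721.
The farthest remaining point (-1, -1) is at distance² 17266/3721 ≤ 402725/3721.
The points at distance exactly r from the centre are (5, 10), (-8, 7), (4, -9) — 3 points.

3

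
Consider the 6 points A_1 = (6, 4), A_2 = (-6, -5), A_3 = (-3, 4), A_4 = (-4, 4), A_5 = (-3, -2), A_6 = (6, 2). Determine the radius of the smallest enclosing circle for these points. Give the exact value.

A smallest enclosing disk is always determined by at most three of the input points on its boundary.
The farthest pair is A_1–A_2 with squared distance 225. The circle on this segment as diameter has centre (0, -0.5) and r² = 225/4 = 56.25.
Check A_3: distance² to centre = 29.25 ≤ 56.25, so it lies inside.
All remaining points lie in this disk, and no smaller disk contains both endpoints, so this is the minimum enclosing circle.
r = √(56.25) = 7.5.

7.5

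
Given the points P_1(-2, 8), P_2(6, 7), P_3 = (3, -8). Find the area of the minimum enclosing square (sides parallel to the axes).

The bounding box has width 8 and height 16.
An axis-aligned square enclosing the set must have side ≥ max(width, height).
So the minimum side is max(8, 16) = 16.
Area = 16² = 256.

256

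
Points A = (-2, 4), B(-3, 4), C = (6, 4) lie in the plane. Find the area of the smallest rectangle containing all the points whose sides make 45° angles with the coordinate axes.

40.5

In coordinates u = x + y, v = x − y the rectangle is axis-aligned; the map (x,y)→(u,v) scales areas by 2.
u-values: 2, 1, 10; range = 10 − 1 = 9.
v-values: -6, -7, 2; range = 2 − (-7) = 9.
Area = (9 × 9) / 2 = 40.5.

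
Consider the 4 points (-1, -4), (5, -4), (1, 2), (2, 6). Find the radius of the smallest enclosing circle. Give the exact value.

A smallest enclosing disk is always determined by at most three of the input points on its boundary.
The minimum enclosing circle is determined by three boundary points: (-1, -4), (5, -4), (2, 6).
Their circumcentre is (2, 0.55) with r² = 29.7025.
The farthest remaining point (1, 2) is at distance² 3.1025 ≤ 29.7025.
r = √(29.7025) = 5.45.

5.45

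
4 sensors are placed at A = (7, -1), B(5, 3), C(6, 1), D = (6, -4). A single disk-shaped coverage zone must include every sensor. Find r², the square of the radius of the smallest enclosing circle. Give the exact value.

12.5

A smallest enclosing disk is always determined by at most three of the input points on its boundary.
The farthest pair is B–D with squared distance 50. The circle on this segment as diameter has centre (5.5, -0.5) and r² = 50/4 = 12.5.
Check A: distance² to centre = 2.5 ≤ 12.5, so it lies inside.
All remaining points lie in this disk, and no smaller disk contains both endpoints, so this is the minimum enclosing circle.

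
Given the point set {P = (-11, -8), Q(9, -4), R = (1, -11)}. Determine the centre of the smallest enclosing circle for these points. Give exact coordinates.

Side lengths²: PQ² = 416, PR² = 153, QR² = 113.
Since PQ² = 416 ≥ 153 + 113 = 266, the angle opposite PQ is not acute, so the smallest enclosing circle has PQ as diameter.
Centre = midpoint of PQ = (-1, -6), r² = 416/4 = 104.
Centre = (-1, -6).

(-1, -6)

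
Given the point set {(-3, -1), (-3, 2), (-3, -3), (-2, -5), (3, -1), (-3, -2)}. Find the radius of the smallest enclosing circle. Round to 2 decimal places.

The minimum enclosing circle of a finite set is fixed by two of the points (as a diameter) or three (as a circumcircle).
The minimum enclosing circle is determined by three boundary points: (-3, 2), (-2, -5), (3, -1).
Their circumcentre is (-23/26, -33/26) with r² = 5125/338.
The farthest remaining point (-3, -3) is at distance² 2525/338 ≤ 5125/338.
r = √(5125/338) ≈ 3.89.

3.89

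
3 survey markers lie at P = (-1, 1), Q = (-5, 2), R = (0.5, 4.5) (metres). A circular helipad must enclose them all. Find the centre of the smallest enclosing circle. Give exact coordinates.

Side lengths²: PQ² = 17, PR² = 14.5, QR² = 36.5.
Since QR² = 36.5 ≥ 17 + 14.5 = 31.5, the angle opposite QR is not acute, so the smallest enclosing circle has QR as diameter.
Centre = midpoint of QR = (-2.25, 3.25), r² = 36.5/4 = 9.125.
Centre = (-2.25, 3.25).

(-2.25, 3.25)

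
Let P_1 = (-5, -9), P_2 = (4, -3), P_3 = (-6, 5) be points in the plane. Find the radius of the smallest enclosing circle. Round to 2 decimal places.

Side lengths²: P_1P_2² = 117, P_1P_3² = 197, P_2P_3² = 164.
Since P_1P_3² = 197 < 164 + 117 = 281, the triangle is acute, so the smallest enclosing circle is the circumcircle.
Circumcentre = (-36/11, -81/44), r² = 105001/1936.
r = √(105001/1936) ≈ 7.36.

7.36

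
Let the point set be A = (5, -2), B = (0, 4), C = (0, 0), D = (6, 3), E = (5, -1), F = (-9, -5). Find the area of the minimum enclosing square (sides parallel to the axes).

225

The bounding box has width 15 and height 9.
An axis-aligned square enclosing the set must have side ≥ max(width, height).
So the minimum side is max(15, 9) = 15.
Area = 15² = 225.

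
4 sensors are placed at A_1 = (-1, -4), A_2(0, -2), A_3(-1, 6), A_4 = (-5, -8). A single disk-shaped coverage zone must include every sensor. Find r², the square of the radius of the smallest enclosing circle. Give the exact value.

The minimum enclosing circle of a finite set is fixed by two of the points (as a diameter) or three (as a circumcircle).
The farthest pair is A_3–A_4 with squared distance 212. The circle on this segment as diameter has centre (-3, -1) and r² = 212/4 = 53.
Check A_1: distance² to centre = 13 ≤ 53, so it lies inside.
All remaining points lie in this disk, and no smaller disk contains both endpoints, so this is the minimum enclosing circle.

53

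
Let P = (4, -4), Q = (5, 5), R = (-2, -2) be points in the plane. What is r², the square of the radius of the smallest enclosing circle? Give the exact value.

25.625

Side lengths²: PQ² = 82, PR² = 40, QR² = 98.
Since QR² = 98 < 82 + 40 = 122, the triangle is acute, so the smallest enclosing circle is the circumcircle.
Circumcentre = (2.25, 0.75), r² = 25.625.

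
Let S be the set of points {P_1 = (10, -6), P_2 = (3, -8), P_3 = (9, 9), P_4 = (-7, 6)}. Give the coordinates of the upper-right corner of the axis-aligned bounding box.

x-range [-7, 10], y-range [-8, 9].
The upper-right corner is (10, 9).

(10, 9)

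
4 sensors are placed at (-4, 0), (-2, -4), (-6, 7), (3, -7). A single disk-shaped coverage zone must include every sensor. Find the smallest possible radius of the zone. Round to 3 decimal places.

8.322

By Welzl's lemma the MEC is supported by two points (diametrically opposite) or three points (on a circumcircle).
The farthest pair is (-6, 7)–(3, -7) with squared distance 277. The circle on this segment as diameter has centre (-1.5, 0) and r² = 277/4 = 69.25.
Check (-4, 0): distance² to centre = 6.25 ≤ 69.25, so it lies inside.
All remaining points lie in this disk, and no smaller disk contains both endpoints, so this is the minimum enclosing circle.
r = √(69.25) ≈ 8.322.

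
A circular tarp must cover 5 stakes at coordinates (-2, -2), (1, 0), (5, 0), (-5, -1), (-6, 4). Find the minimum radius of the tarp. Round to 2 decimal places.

5.85

The minimum enclosing circle of a finite set is fixed by two of the points (as a diameter) or three (as a circumcircle).
The farthest pair is (5, 0)–(-6, 4) with squared distance 137. The circle on this segment as diameter has centre (-0.5, 2) and r² = 137/4 = 34.25.
Check (-2, -2): distance² to centre = 18.25 ≤ 34.25, so it lies inside.
All remaining points lie in this disk, and no smaller disk contains both endpoints, so this is the minimum enclosing circle.
r = √(34.25) ≈ 5.85.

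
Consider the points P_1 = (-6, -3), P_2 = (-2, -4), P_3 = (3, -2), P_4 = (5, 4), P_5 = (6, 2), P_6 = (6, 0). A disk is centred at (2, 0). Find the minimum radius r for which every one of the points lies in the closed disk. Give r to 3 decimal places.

The required radius is the distance from (2, 0) to the farthest point.
Squared distances: 73, 32, 5, 25, 20, 16.
Maximum is 73, attained at P_1.
r = √73 ≈ 8.544.

8.544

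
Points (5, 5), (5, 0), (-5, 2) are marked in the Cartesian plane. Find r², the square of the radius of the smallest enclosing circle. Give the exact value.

Call the three points A, B, C in the order given.
Side lengths²: AB² = 25, AC² = 109, BC² = 104.
Since AC² = 109 < 104 + 25 = 129, the triangle is acute, so the smallest enclosing circle is the circumcircle.
Circumcentre = (0.3, 2.5), r² = 28.34.

28.34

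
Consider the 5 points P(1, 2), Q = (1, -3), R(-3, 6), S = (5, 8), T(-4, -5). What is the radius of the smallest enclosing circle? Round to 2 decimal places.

7.91

A smallest enclosing disk is always determined by at most three of the input points on its boundary.
The farthest pair is S–T with squared distance 250. The circle on this segment as diameter has centre (0.5, 1.5) and r² = 250/4 = 62.5.
Check P: distance² to centre = 0.5 ≤ 62.5, so it lies inside.
All remaining points lie in this disk, and no smaller disk contains both endpoints, so this is the minimum enclosing circle.
r = √(62.5) ≈ 7.91.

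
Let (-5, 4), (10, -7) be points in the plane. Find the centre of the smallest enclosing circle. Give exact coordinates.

The smallest circle enclosing two points has them as diameter endpoints.
Centre = midpoint = (2.5, -1.5); r² = |(-5, 4)−(10, -7)|²/4 = 346/4 = 86.5.
Centre = (2.5, -1.5).

(2.5, -1.5)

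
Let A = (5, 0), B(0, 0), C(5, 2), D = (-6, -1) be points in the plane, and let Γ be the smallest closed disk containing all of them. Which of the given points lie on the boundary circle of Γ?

The minimum enclosing circle of a finite set is fixed by two of the points (as a diameter) or three (as a circumcircle).
The farthest pair is C–D with squared distance 130. The circle on this segment as diameter has centre (-0.5, 0.5) and r² = 130/4 = 32.5.
Check A: distance² to centre = 30.5 ≤ 32.5, so it lies inside.
All remaining points lie in this disk, and no smaller disk contains both endpoints, so this is the minimum enclosing circle.
The points at distance exactly r from the centre are C, D — 2 points.

C, D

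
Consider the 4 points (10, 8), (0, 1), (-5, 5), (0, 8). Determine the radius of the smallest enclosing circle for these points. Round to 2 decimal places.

The farthest pair is (10, 8)–(-5, 5) with squared distance 234. The circle on this segment as diameter has centre (2.5, 6.5) and r² = 234/4 = 58.5.
Check (0, 1): distance² to centre = 36.5 ≤ 58.5, so it lies inside.
All remaining points lie in this disk, and no smaller disk contains both endpoints, so this is the minimum enclosing circle.
r = √(58.5) ≈ 7.65.

7.65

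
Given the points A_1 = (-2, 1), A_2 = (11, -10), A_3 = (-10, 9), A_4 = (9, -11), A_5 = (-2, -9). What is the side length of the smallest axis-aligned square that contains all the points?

21

The bounding box has width 21 and height 20.
An axis-aligned square enclosing the set must have side ≥ max(width, height).
So the minimum side is max(21, 20) = 21.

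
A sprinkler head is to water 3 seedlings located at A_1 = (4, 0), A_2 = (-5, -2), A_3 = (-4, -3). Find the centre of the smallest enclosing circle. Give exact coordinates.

Side lengths²: A_1A_2² = 85, A_1A_3² = 73, A_2A_3² = 2.
Since A_1A_2² = 85 ≥ 73 + 2 = 75, the angle opposite A_1A_2 is not acute, so the smallest enclosing circle has A_1A_2 as diameter.
Centre = midpoint of A_1A_2 = (-0.5, -1), r² = 85/4 = 21.25.
Centre = (-0.5, -1).

(-0.5, -1)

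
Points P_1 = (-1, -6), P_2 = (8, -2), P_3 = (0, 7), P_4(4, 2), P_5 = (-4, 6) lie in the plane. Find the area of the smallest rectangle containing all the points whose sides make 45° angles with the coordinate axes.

140

In coordinates u = x + y, v = x − y the rectangle is axis-aligned; the map (x,y)→(u,v) scales areas by 2.
u-values: -7, 6, 7, 6, 2; range = 7 − (-7) = 14.
v-values: 5, 10, -7, 2, -10; range = 10 − (-10) = 20.
Area = (14 × 20) / 2 = 140.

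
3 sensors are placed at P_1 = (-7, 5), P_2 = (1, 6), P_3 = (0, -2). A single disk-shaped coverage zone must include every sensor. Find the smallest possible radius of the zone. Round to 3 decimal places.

5.107

Side lengths²: P_1P_2² = 65, P_1P_3² = 98, P_2P_3² = 65.
Since P_1P_3² = 98 < 65 + 65 = 130, the triangle is acute, so the smallest enclosing circle is the circumcircle.
Circumcentre = (-47/18, 43/18), r² = 4225/162.
r = √(4225/162) ≈ 5.107.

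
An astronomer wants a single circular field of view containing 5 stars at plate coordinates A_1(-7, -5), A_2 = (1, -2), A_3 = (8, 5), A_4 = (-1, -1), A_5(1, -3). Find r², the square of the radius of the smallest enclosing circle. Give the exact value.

81.25

The minimum enclosing circle of a finite set is fixed by two of the points (as a diameter) or three (as a circumcircle).
The farthest pair is A_1–A_3 with squared distance 325. The circle on this segment as diameter has centre (0.5, 0) and r² = 325/4 = 81.25.
Check A_2: distance² to centre = 4.25 ≤ 81.25, so it lies inside.
All remaining points lie in this disk, and no smaller disk contains both endpoints, so this is the minimum enclosing circle.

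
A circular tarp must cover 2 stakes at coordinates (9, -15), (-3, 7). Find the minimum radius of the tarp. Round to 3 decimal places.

The smallest circle enclosing two points has them as diameter endpoints.
Centre = midpoint = (3, -4); r² = |(9, -15)−(-3, 7)|²/4 = 628/4 = 157.
r = √157 ≈ 12.530.

12.530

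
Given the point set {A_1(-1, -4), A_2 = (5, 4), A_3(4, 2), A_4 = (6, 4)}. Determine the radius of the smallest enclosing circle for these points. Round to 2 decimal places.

A smallest enclosing disk is always determined by at most three of the input points on its boundary.
The farthest pair is A_1–A_4 with squared distance 113. The circle on this segment as diameter has centre (2.5, 0) and r² = 113/4 = 28.25.
Check A_2: distance² to centre = 22.25 ≤ 28.25, so it lies inside.
All remaining points lie in this disk, and no smaller disk contains both endpoints, so this is the minimum enclosing circle.
r = √(28.25) ≈ 5.32.

5.32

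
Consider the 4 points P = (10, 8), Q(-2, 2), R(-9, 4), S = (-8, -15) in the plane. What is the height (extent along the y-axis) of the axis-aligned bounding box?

max y = 8, min y = -15, so height = 23.

23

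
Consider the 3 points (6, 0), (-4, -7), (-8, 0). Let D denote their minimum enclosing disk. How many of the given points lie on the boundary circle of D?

3

Call the three points A, B, C in the order given.
Side lengths²: AB² = 149, AC² = 196, BC² = 65.
Since AC² = 196 < 149 + 65 = 214, the triangle is acute, so the smallest enclosing circle is the circumcircle.
Circumcentre = (-1, -9/14), r² = 9685/196.
The points at distance exactly r from the centre are (6, 0), (-4, -7), (-8, 0) — 3 points.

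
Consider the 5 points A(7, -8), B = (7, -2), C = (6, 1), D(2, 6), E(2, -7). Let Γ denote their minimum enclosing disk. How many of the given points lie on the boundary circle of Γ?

The farthest pair is A–D with squared distance 221. The circle on this segment as diameter has centre (4.5, -1) and r² = 221/4 = 55.25.
Check B: distance² to centre = 7.25 ≤ 55.25, so it lies inside.
All remaining points lie in this disk, and no smaller disk contains both endpoints, so this is the minimum enclosing circle.
The points at distance exactly r from the centre are A, D — 2 points.

2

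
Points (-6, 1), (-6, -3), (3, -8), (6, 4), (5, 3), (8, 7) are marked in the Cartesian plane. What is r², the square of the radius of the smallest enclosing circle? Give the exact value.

By Welzl's lemma the MEC is supported by two points (diametrically opposite) or three points (on a circumcircle).
The minimum enclosing circle is determined by three boundary points: (-6, -3), (3, -8), (8, 7).
Their circumcentre is (1.9375, 0.6875) with r² = 76.6015625.
The farthest remaining point (-6, 1) is at distance² 63.1015625 ≤ 76.6015625.

76.6015625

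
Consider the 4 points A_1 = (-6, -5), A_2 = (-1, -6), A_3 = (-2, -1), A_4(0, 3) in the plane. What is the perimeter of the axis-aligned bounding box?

Width = max x − min x = 0 − (-6) = 6.
Height = max y − min y = 3 − (-6) = 9.
Perimeter = 2(6 + 9) = 30.

30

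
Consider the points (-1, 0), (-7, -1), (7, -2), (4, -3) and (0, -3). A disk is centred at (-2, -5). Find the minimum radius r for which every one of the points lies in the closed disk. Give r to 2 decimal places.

9.49

The required radius is the distance from (-2, -5) to the farthest point.
Squared distances: 26, 41, 90, 40, 8.
Maximum is 90, attained at (7, -2).
r = √90 ≈ 9.49.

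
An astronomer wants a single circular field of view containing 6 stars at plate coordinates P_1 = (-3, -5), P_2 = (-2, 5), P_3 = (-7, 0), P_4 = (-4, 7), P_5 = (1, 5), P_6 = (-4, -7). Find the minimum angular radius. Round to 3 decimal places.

7.001

By Welzl's lemma the MEC is supported by two points (diametrically opposite) or three points (on a circumcircle).
The minimum enclosing circle is determined by three boundary points: P_4, P_5, P_6.
Their circumcentre is (-3.9, 0) with r² = 49.01.
The farthest remaining point P_2 is at distance² 28.61 ≤ 49.01.
r = √(49.01) ≈ 7.001.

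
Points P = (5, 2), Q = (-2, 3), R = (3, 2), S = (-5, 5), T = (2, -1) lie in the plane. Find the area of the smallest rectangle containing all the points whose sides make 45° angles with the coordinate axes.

In coordinates u = x + y, v = x − y the rectangle is axis-aligned; the map (x,y)→(u,v) scales areas by 2.
u-values: 7, 1, 5, 0, 1; range = 7 − 0 = 7.
v-values: 3, -5, 1, -10, 3; range = 3 − (-10) = 13.
Area = (7 × 13) / 2 = 45.5.

45.5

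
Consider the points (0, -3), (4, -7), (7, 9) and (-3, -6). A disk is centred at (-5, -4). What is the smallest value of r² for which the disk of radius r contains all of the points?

The required radius is the distance from (-5, -4) to the farthest point.
Squared distances: 26, 90, 313, 8.
Maximum is 313, attained at (7, 9).

313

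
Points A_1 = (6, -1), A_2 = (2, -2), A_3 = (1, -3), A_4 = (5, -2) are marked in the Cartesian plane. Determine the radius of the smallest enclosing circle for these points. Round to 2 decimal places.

2.69

The minimum enclosing circle of a finite set is fixed by two of the points (as a diameter) or three (as a circumcircle).
The farthest pair is A_1–A_3 with squared distance 29. The circle on this segment as diameter has centre (3.5, -2) and r² = 29/4 = 7.25.
Check A_2: distance² to centre = 2.25 ≤ 7.25, so it lies inside.
All remaining points lie in this disk, and no smaller disk contains both endpoints, so this is the minimum enclosing circle.
r = √(7.25) ≈ 2.69.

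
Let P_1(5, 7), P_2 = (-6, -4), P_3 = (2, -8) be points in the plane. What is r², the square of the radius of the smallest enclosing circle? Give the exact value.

Side lengths²: P_1P_2² = 242, P_1P_3² = 234, P_2P_3² = 80.
Since P_1P_2² = 242 < 234 + 80 = 314, the triangle is acute, so the smallest enclosing circle is the circumcircle.
Circumcentre = (1, 0), r² = 65.

65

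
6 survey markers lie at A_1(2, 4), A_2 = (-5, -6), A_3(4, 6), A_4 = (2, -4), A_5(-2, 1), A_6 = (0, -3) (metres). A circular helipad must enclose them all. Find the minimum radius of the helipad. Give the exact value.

7.5

A smallest enclosing disk is always determined by at most three of the input points on its boundary.
The farthest pair is A_2–A_3 with squared distance 225. The circle on this segment as diameter has centre (-0.5, 0) and r² = 225/4 = 56.25.
Check A_1: distance² to centre = 22.25 ≤ 56.25, so it lies inside.
All remaining points lie in this disk, and no smaller disk contains both endpoints, so this is the minimum enclosing circle.
r = √(56.25) = 7.5.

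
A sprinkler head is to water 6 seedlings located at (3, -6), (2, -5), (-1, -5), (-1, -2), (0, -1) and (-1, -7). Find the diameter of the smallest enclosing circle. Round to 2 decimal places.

A smallest enclosing disk is always determined by at most three of the input points on its boundary.
The minimum enclosing circle is determined by three boundary points: (3, -6), (0, -1), (-1, -7).
Their circumcentre is (19/46, -191/46) with r² = 10693/1058.
The farthest remaining point (-1, -2) is at distance² 7013/1058 ≤ 10693/1058.
Diameter = 2r = 2√(10693/1058) ≈ 6.36.

6.36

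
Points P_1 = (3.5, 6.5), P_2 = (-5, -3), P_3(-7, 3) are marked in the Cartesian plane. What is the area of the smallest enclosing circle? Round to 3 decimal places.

Side lengths²: P_1P_2² = 162.5, P_1P_3² = 122.5, P_2P_3² = 40.
Since P_1P_2² = 162.5 ≥ 122.5 + 40 = 162.5, the angle opposite P_1P_2 is not acute, so the smallest enclosing circle has P_1P_2 as diameter.
Centre = midpoint of P_1P_2 = (-0.75, 1.75), r² = 162.5/4 = 40.625.
Area = π·r² = π·40.625 ≈ 127.627.

127.627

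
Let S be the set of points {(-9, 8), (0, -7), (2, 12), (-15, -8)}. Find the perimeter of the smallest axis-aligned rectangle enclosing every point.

Width = max x − min x = 2 − (-15) = 17.
Height = max y − min y = 12 − (-8) = 20.
Perimeter = 2(17 + 20) = 74.

74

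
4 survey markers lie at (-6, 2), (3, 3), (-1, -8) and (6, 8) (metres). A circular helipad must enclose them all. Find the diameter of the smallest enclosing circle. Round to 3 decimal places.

17.464

The minimum enclosing circle of a finite set is fixed by two of the points (as a diameter) or three (as a circumcircle).
The farthest pair is (-1, -8)–(6, 8) with squared distance 305. The circle on this segment as diameter has centre (2.5, 0) and r² = 305/4 = 76.25.
Check (-6, 2): distance² to centre = 76.25 ≤ 76.25, so it lies inside.
All remaining points lie in this disk, and no smaller disk contains both endpoints, so this is the minimum enclosing circle.
Diameter = 2r = 2√(76.25) ≈ 17.464.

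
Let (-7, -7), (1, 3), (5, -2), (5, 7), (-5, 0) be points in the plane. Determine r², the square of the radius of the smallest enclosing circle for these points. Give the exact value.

85

By Welzl's lemma the MEC is supported by two points (diametrically opposite) or three points (on a circumcircle).
The farthest pair is (-7, -7)–(5, 7) with squared distance 340. The circle on this segment as diameter has centre (-1, 0) and r² = 340/4 = 85.
Check (1, 3): distance² to centre = 13 ≤ 85, so it lies inside.
All remaining points lie in this disk, and no smaller disk contains both endpoints, so this is the minimum enclosing circle.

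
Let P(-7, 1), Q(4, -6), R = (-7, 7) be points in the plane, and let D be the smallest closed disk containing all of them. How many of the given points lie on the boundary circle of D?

Side lengths²: PQ² = 170, PR² = 36, QR² = 290.
Since QR² = 290 ≥ 170 + 36 = 206, the angle opposite QR is not acute, so the smallest enclosing circle has QR as diameter.
Centre = midpoint of QR = (-1.5, 0.5), r² = 290/4 = 72.5.
The points at distance exactly r from the centre are Q, R — 2 points.

2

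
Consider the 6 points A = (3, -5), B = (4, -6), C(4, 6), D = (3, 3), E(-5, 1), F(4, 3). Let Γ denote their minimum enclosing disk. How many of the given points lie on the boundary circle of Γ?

The minimum enclosing circle is determined by three boundary points: B, C, E.
Their circumcentre is (13/9, 0) with r² = 3445/81.
The farthest remaining point A is at distance² 2221/81 ≤ 3445/81.
The points at distance exactly r from the centre are B, C, E — 3 points.

3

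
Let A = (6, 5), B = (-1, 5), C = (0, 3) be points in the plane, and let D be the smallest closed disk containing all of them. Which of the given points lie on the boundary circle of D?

A, B

Side lengths²: AB² = 49, AC² = 40, BC² = 5.
Since AB² = 49 ≥ 40 + 5 = 45, the angle opposite AB is not acute, so the smallest enclosing circle has AB as diameter.
Centre = midpoint of AB = (2.5, 5), r² = 49/4 = 12.25.
The points at distance exactly r from the centre are A, B — 2 points.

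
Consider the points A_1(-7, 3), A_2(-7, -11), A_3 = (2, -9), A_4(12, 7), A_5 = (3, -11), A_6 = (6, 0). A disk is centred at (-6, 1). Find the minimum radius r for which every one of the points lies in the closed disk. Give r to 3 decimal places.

The required radius is the distance from (-6, 1) to the farthest point.
Squared distances: 5, 145, 164, 360, 225, 145.
Maximum is 360, attained at A_4.
r = √360 ≈ 18.974.

18.974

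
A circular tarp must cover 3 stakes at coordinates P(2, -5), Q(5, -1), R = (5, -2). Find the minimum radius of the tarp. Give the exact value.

2.5

Side lengths²: PQ² = 25, PR² = 18, QR² = 1.
Since PQ² = 25 ≥ 18 + 1 = 19, the angle opposite PQ is not acute, so the smallest enclosing circle has PQ as diameter.
Centre = midpoint of PQ = (3.5, -3), r² = 25/4 = 6.25.
r = √(6.25) = 2.5.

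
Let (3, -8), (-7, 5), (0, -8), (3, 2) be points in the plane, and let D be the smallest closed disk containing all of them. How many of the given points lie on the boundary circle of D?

The farthest pair is (3, -8)–(-7, 5) with squared distance 269. The circle on this segment as diameter has centre (-2, -1.5) and r² = 269/4 = 67.25.
Check (0, -8): distance² to centre = 46.25 ≤ 67.25, so it lies inside.
All remaining points lie in this disk, and no smaller disk contains both endpoints, so this is the minimum enclosing circle.
The points at distance exactly r from the centre are (3, -8), (-7, 5) — 2 points.

2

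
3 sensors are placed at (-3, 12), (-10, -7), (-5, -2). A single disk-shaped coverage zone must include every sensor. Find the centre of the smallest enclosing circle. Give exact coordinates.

Call the three points A, B, C in the order given.
Side lengths²: AB² = 410, AC² = 200, BC² = 50.
Since AB² = 410 ≥ 200 + 50 = 250, the angle opposite AB is not acute, so the smallest enclosing circle has AB as diameter.
Centre = midpoint of AB = (-6.5, 2.5), r² = 410/4 = 102.5.
Centre = (-6.5, 2.5).

(-6.5, 2.5)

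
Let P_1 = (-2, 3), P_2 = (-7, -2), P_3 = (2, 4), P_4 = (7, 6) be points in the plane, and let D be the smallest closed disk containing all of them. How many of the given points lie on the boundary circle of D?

2

By Welzl's lemma the MEC is supported by two points (diametrically opposite) or three points (on a circumcircle).
The farthest pair is P_2–P_4 with squared distance 260. The circle on this segment as diameter has centre (0, 2) and r² = 260/4 = 65.
Check P_1: distance² to centre = 5 ≤ 65, so it lies inside.
All remaining points lie in this disk, and no smaller disk contains both endpoints, so this is the minimum enclosing circle.
The points at distance exactly r from the centre are P_2, P_4 — 2 points.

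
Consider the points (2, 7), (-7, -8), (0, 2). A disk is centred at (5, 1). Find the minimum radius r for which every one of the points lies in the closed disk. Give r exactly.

The required radius is the distance from (5, 1) to the farthest point.
Squared distances: 45, 225, 26.
Maximum is 225, attained at (-7, -8).
r = √225 = 15.

15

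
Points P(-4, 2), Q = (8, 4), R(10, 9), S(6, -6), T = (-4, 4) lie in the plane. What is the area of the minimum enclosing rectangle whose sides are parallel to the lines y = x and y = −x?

210

In coordinates u = x + y, v = x − y the rectangle is axis-aligned; the map (x,y)→(u,v) scales areas by 2.
u-values: -2, 12, 19, 0, 0; range = 19 − (-2) = 21.
v-values: -6, 4, 1, 12, -8; range = 12 − (-8) = 20.
Area = (21 × 20) / 2 = 210.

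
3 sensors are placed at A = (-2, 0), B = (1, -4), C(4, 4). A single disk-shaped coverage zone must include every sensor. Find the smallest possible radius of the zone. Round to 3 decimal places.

4.279

Side lengths²: AB² = 25, AC² = 52, BC² = 73.
Since BC² = 73 < 52 + 25 = 77, the triangle is acute, so the smallest enclosing circle is the circumcircle.
Circumcentre = (41/18, 1/12), r² = 23725/1296.
r = √(23725/1296) ≈ 4.279.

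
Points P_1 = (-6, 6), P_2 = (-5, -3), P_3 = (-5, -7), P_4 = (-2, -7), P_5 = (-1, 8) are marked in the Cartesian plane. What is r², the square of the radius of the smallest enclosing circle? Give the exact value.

60.25

The farthest pair is P_3–P_5 with squared distance 241. The circle on this segment as diameter has centre (-3, 0.5) and r² = 241/4 = 60.25.
Check P_1: distance² to centre = 39.25 ≤ 60.25, so it lies inside.
All remaining points lie in this disk, and no smaller disk contains both endpoints, so this is the minimum enclosing circle.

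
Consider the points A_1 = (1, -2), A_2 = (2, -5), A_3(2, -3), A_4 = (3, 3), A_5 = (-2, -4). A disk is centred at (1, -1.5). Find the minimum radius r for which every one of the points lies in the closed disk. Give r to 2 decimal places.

4.92

The required radius is the distance from (1, -1.5) to the farthest point.
Squared distances: 0.25, 13.25, 3.25, 24.25, 15.25.
Maximum is 24.25, attained at A_4.
r = √(24.25) ≈ 4.92.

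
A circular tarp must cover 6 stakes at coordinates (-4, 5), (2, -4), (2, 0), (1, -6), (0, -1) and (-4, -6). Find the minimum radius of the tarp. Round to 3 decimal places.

The minimum enclosing circle of a finite set is fixed by two of the points (as a diameter) or three (as a circumcircle).
The farthest pair is (-4, 5)–(1, -6) with squared distance 146. The circle on this segment as diameter has centre (-1.5, -0.5) and r² = 146/4 = 36.5.
Check (2, -4): distance² to centre = 24.5 ≤ 36.5, so it lies inside.
All remaining points lie in this disk, and no smaller disk contains both endpoints, so this is the minimum enclosing circle.
r = √(36.5) ≈ 6.042.

6.042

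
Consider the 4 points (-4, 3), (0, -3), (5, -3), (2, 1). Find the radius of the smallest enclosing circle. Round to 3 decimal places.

5.408

By Welzl's lemma the MEC is supported by two points (diametrically opposite) or three points (on a circumcircle).
The farthest pair is (-4, 3)–(5, -3) with squared distance 117. The circle on this segment as diameter has centre (0.5, 0) and r² = 117/4 = 29.25.
Check (0, -3): distance² to centre = 9.25 ≤ 29.25, so it lies inside.
All remaining points lie in this disk, and no smaller disk contains both endpoints, so this is the minimum enclosing circle.
r = √(29.25) ≈ 5.408.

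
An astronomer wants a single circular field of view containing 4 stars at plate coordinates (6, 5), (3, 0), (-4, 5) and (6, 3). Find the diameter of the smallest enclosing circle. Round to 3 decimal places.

10.198

The farthest pair is (-4, 5)–(6, 3) with squared distance 104. The circle on this segment as diameter has centre (1, 4) and r² = 104/4 = 26.
Check (6, 5): distance² to centre = 26 ≤ 26, so it lies inside.
All remaining points lie in this disk, and no smaller disk contains both endpoints, so this is the minimum enclosing circle.
Diameter = 2r = 2√26 ≈ 10.198.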